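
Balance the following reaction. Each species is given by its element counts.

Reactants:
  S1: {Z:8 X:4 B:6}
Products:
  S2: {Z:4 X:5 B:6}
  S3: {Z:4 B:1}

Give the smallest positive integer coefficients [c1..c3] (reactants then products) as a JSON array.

Coefficients: [5, 4, 6]

Z: 5·8 = 40 | 4·4+6·4 = 40
X: 5·4 = 20 | 4·5+6·0 = 20
B: 5·6 = 30 | 4·6+6·1 = 30
gcd(5,4,6) = 1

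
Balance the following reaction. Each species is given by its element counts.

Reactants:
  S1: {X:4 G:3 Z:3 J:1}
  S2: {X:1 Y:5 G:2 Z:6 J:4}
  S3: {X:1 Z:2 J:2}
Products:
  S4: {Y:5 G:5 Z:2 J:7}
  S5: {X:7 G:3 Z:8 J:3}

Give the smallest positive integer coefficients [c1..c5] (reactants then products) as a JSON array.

X: 4·4+1·1+4·1 = 21 | 1·0+3·7 = 21
Y: 4·0+1·5+4·0 = 5 | 1·5+3·0 = 5
G: 4·3+1·2+4·0 = 14 | 1·5+3·3 = 14
Z: 4·3+1·6+4·2 = 26 | 1·2+3·8 = 26
J: 4·1+1·4+4·2 = 16 | 1·7+3·3 = 16
gcd(4,1,4,1,3) = 1

Coefficients: [4, 1, 4, 1, 3]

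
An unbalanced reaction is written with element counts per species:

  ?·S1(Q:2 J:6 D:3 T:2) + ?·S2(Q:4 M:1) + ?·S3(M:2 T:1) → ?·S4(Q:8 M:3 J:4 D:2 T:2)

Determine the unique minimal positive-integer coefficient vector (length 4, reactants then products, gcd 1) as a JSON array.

Q: 2·2+5·4+2·0 = 24 | 3·8 = 24
M: 2·0+5·1+2·2 = 9 | 3·3 = 9
J: 2·6+5·0+2·0 = 12 | 3·4 = 12
D: 2·3+5·0+2·0 = 6 | 3·2 = 6
T: 2·2+5·0+2·1 = 6 | 3·2 = 6
gcd(2,5,2,3) = 1

Coefficients: [2, 5, 2, 3]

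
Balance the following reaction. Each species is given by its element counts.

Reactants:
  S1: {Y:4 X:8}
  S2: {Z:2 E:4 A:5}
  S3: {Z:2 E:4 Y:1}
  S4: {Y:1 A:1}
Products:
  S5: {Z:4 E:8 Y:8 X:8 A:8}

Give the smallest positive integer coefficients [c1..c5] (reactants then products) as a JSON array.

Z: 1·0+1·2+1·2+3·0 = 4 | 1·4 = 4
E: 1·0+1·4+1·4+3·0 = 8 | 1·8 = 8
Y: 1·4+1·0+1·1+3·1 = 8 | 1·8 = 8
X: 1·8+1·0+1·0+3·0 = 8 | 1·8 = 8
A: 1·0+1·5+1·0+3·1 = 8 | 1·8 = 8
gcd(1,1,1,3,1) = 1

Coefficients: [1, 1, 1, 3, 1]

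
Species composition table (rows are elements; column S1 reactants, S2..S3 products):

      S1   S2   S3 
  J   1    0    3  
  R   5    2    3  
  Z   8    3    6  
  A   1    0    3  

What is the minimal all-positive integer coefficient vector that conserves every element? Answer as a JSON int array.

J: 3·1 = 3 | 6·0+1·3 = 3
R: 3·5 = 15 | 6·2+1·3 = 15
Z: 3·8 = 24 | 6·3+1·6 = 24
A: 3·1 = 3 | 6·0+1·3 = 3
gcd(3,6,1) = 1

Coefficients: [3, 6, 1]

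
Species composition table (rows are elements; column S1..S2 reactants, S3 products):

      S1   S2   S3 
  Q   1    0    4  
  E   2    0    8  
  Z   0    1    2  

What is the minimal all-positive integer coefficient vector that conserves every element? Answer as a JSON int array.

Coefficients: [4, 2, 1]

Q: 4·1+2·0 = 4 | 1·4 = 4
E: 4·2+2·0 = 8 | 1·8 = 8
Z: 4·0+2·1 = 2 | 1·2 = 2
gcd(4,2,1) = 1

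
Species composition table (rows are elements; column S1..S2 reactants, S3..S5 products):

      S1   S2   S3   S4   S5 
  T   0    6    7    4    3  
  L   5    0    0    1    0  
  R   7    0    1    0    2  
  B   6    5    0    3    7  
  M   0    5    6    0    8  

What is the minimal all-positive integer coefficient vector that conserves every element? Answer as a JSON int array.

Coefficients: [1, 6, 1, 5, 3]

T: 1·0+6·6 = 36 | 1·7+5·4+3·3 = 36
L: 1·5+6·0 = 5 | 1·0+5·1+3·0 = 5
R: 1·7+6·0 = 7 | 1·1+5·0+3·2 = 7
B: 1·6+6·5 = 36 | 1·0+5·3+3·7 = 36
M: 1·0+6·5 = 30 | 1·6+5·0+3·8 = 30
gcd(1,6,1,5,3) = 1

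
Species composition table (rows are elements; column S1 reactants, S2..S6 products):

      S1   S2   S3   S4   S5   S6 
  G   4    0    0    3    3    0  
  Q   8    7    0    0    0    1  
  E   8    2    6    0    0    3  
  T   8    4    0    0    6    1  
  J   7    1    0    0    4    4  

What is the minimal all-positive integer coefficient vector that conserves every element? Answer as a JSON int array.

Coefficients: [6, 6, 3, 5, 3, 6]

G: 6·4 = 24 | 6·0+3·0+5·3+3·3+6·0 = 24
Q: 6·8 = 48 | 6·7+3·0+5·0+3·0+6·1 = 48
E: 6·8 = 48 | 6·2+3·6+5·0+3·0+6·3 = 48
T: 6·8 = 48 | 6·4+3·0+5·0+3·6+6·1 = 48
J: 6·7 = 42 | 6·1+3·0+5·0+3·4+6·4 = 42
gcd(6,6,3,5,3,6) = 1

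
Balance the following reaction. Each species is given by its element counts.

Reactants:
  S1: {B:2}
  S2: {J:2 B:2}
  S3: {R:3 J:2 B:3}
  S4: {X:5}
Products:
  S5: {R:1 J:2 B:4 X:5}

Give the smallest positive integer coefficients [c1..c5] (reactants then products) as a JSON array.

Coefficients: [5, 4, 2, 6, 6]

R: 5·0+4·0+2·3+6·0 = 6 | 6·1 = 6
J: 5·0+4·2+2·2+6·0 = 12 | 6·2 = 12
B: 5·2+4·2+2·3+6·0 = 24 | 6·4 = 24
X: 5·0+4·0+2·0+6·5 = 30 | 6·5 = 30
gcd(5,4,2,6,6) = 1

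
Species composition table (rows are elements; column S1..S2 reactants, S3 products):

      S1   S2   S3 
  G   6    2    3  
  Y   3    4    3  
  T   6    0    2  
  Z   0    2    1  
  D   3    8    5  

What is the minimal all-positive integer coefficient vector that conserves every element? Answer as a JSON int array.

Coefficients: [2, 3, 6]

G: 2·6+3·2 = 18 | 6·3 = 18
Y: 2·3+3·4 = 18 | 6·3 = 18
T: 2·6+3·0 = 12 | 6·2 = 12
Z: 2·0+3·2 = 6 | 6·1 = 6
D: 2·3+3·8 = 30 | 6·5 = 30
gcd(2,3,6) = 1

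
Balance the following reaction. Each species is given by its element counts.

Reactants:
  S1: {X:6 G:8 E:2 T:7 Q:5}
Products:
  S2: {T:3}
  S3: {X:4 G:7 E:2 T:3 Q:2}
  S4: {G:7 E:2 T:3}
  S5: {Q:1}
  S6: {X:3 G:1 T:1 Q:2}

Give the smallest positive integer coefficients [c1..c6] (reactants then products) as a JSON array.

X: 4·6 = 24 | 4·0+3·4+1·0+6·0+4·3 = 24
G: 4·8 = 32 | 4·0+3·7+1·7+6·0+4·1 = 32
E: 4·2 = 8 | 4·0+3·2+1·2+6·0+4·0 = 8
T: 4·7 = 28 | 4·3+3·3+1·3+6·0+4·1 = 28
Q: 4·5 = 20 | 4·0+3·2+1·0+6·1+4·2 = 20
gcd(4,4,3,1,6,4) = 1

Coefficients: [4, 4, 3, 1, 6, 4]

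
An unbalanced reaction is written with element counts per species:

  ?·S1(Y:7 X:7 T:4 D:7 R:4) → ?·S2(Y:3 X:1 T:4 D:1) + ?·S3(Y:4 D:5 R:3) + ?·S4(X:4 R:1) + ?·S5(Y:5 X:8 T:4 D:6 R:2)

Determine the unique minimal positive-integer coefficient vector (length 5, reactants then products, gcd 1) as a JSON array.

Y: 5·7 = 35 | 3·3+4·4+4·0+2·5 = 35
X: 5·7 = 35 | 3·1+4·0+4·4+2·8 = 35
T: 5·4 = 20 | 3·4+4·0+4·0+2·4 = 20
D: 5·7 = 35 | 3·1+4·5+4·0+2·6 = 35
R: 5·4 = 20 | 3·0+4·3+4·1+2·2 = 20
gcd(5,3,4,4,2) = 1

Coefficients: [5, 3, 4, 4, 2]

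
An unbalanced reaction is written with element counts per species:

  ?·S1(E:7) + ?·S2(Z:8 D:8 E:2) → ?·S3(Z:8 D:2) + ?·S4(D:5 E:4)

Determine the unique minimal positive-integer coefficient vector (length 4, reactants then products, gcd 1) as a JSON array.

Z: 2·0+5·8 = 40 | 5·8+6·0 = 40
D: 2·0+5·8 = 40 | 5·2+6·5 = 40
E: 2·7+5·2 = 24 | 5·0+6·4 = 24
gcd(2,5,5,6) = 1

Coefficients: [2, 5, 5, 6]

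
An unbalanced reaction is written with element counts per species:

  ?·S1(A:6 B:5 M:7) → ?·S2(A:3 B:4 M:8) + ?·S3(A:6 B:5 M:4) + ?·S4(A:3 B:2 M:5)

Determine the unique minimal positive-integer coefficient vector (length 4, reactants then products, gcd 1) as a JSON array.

A: 5·6 = 30 | 1·3+3·6+3·3 = 30
B: 5·5 = 25 | 1·4+3·5+3·2 = 25
M: 5·7 = 35 | 1·8+3·4+3·5 = 35
gcd(5,1,3,3) = 1

Coefficients: [5, 1, 3, 3]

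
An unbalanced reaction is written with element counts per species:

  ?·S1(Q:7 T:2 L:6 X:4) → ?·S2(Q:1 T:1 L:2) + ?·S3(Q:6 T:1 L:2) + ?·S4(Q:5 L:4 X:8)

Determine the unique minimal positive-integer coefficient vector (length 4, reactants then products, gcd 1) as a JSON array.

Q: 2·7 = 14 | 3·1+1·6+1·5 = 14
T: 2·2 = 4 | 3·1+1·1+1·0 = 4
L: 2·6 = 12 | 3·2+1·2+1·4 = 12
X: 2·4 = 8 | 3·0+1·0+1·8 = 8
gcd(2,3,1,1) = 1

Coefficients: [2, 3, 1, 1]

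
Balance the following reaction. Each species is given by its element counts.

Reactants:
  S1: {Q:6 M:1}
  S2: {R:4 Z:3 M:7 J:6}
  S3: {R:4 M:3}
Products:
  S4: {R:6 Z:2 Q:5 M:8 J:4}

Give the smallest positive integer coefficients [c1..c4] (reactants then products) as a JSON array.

R: 5·0+4·4+5·4 = 36 | 6·6 = 36
Z: 5·0+4·3+5·0 = 12 | 6·2 = 12
Q: 5·6+4·0+5·0 = 30 | 6·5 = 30
M: 5·1+4·7+5·3 = 48 | 6·8 = 48
J: 5·0+4·6+5·0 = 24 | 6·4 = 24
gcd(5,4,5,6) = 1

Coefficients: [5, 4, 5, 6]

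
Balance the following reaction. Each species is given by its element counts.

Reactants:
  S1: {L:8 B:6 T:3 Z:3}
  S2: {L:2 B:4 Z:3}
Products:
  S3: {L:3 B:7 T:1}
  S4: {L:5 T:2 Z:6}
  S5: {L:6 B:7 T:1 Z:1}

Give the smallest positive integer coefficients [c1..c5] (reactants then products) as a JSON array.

L: 6·8+5·2 = 58 | 5·3+5·5+3·6 = 58
B: 6·6+5·4 = 56 | 5·7+5·0+3·7 = 56
T: 6·3+5·0 = 18 | 5·1+5·2+3·1 = 18
Z: 6·3+5·3 = 33 | 5·0+5·6+3·1 = 33
gcd(6,5,5,5,3) = 1

Coefficients: [6, 5, 5, 5, 3]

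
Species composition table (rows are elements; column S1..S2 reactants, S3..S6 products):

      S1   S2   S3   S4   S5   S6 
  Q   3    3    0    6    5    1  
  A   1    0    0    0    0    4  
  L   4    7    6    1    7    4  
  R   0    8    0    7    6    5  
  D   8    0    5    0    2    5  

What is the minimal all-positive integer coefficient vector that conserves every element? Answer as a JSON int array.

Coefficients: [4, 4, 5, 3, 1, 1]

Q: 4·3+4·3 = 24 | 5·0+3·6+1·5+1·1 = 24
A: 4·1+4·0 = 4 | 5·0+3·0+1·0+1·4 = 4
L: 4·4+4·7 = 44 | 5·6+3·1+1·7+1·4 = 44
R: 4·0+4·8 = 32 | 5·0+3·7+1·6+1·5 = 32
D: 4·8+4·0 = 32 | 5·5+3·0+1·2+1·5 = 32
gcd(4,4,5,3,1,1) = 1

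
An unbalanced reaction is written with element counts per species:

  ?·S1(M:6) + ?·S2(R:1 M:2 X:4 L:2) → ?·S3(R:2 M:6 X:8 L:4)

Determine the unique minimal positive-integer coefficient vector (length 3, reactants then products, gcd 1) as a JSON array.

R: 1·0+6·1 = 6 | 3·2 = 6
M: 1·6+6·2 = 18 | 3·6 = 18
X: 1·0+6·4 = 24 | 3·8 = 24
L: 1·0+6·2 = 12 | 3·4 = 12
gcd(1,6,3) = 1

Coefficients: [1, 6, 3]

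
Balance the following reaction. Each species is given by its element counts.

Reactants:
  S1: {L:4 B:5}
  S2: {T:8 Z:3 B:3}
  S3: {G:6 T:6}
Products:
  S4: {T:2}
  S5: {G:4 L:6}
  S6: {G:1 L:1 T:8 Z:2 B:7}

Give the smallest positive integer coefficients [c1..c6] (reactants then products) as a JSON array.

G: 6·0+4·0+3·6 = 18 | 1·0+3·4+6·1 = 18
L: 6·4+4·0+3·0 = 24 | 1·0+3·6+6·1 = 24
T: 6·0+4·8+3·6 = 50 | 1·2+3·0+6·8 = 50
Z: 6·0+4·3+3·0 = 12 | 1·0+3·0+6·2 = 12
B: 6·5+4·3+3·0 = 42 | 1·0+3·0+6·7 = 42
gcd(6,4,3,1,3,6) = 1

Coefficients: [6, 4, 3, 1, 3, 6]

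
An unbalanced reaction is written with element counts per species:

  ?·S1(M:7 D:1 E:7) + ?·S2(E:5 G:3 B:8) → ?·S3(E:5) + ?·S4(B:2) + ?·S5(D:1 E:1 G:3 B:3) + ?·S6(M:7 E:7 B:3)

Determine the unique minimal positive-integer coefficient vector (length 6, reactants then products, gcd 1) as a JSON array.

Coefficients: [5, 5, 4, 5, 5, 5]

M: 5·7+5·0 = 35 | 4·0+5·0+5·0+5·7 = 35
D: 5·1+5·0 = 5 | 4·0+5·0+5·1+5·0 = 5
E: 5·7+5·5 = 60 | 4·5+5·0+5·1+5·7 = 60
G: 5·0+5·3 = 15 | 4·0+5·0+5·3+5·0 = 15
B: 5·0+5·8 = 40 | 4·0+5·2+5·3+5·3 = 40
gcd(5,5,4,5,5,5) = 1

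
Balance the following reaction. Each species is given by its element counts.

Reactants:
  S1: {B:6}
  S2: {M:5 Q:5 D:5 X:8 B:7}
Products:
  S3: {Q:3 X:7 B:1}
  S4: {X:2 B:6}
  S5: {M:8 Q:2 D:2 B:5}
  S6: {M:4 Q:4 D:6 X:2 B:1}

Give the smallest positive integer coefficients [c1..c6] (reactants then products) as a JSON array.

M: 3·0+4·5 = 20 | 2·0+6·0+1·8+3·4 = 20
Q: 3·0+4·5 = 20 | 2·3+6·0+1·2+3·4 = 20
D: 3·0+4·5 = 20 | 2·0+6·0+1·2+3·6 = 20
X: 3·0+4·8 = 32 | 2·7+6·2+1·0+3·2 = 32
B: 3·6+4·7 = 46 | 2·1+6·6+1·5+3·1 = 46
gcd(3,4,2,6,1,3) = 1

Coefficients: [3, 4, 2, 6, 1, 3]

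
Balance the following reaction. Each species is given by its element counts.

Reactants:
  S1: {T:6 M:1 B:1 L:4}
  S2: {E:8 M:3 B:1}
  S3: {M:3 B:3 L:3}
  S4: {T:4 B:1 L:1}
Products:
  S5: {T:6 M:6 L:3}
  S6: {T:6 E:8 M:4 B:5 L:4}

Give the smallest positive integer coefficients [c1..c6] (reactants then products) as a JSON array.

T: 1·6+4·0+3·0+6·4 = 30 | 1·6+4·6 = 30
E: 1·0+4·8+3·0+6·0 = 32 | 1·0+4·8 = 32
M: 1·1+4·3+3·3+6·0 = 22 | 1·6+4·4 = 22
B: 1·1+4·1+3·3+6·1 = 20 | 1·0+4·5 = 20
L: 1·4+4·0+3·3+6·1 = 19 | 1·3+4·4 = 19
gcd(1,4,3,6,1,4) = 1

Coefficients: [1, 4, 3, 6, 1, 4]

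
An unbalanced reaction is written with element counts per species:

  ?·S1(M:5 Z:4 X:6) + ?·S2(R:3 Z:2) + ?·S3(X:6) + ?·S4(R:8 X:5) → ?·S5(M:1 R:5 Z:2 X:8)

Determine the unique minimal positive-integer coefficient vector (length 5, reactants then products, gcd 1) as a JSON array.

Coefficients: [1, 3, 4, 2, 5]

M: 1·5+3·0+4·0+2·0 = 5 | 5·1 = 5
R: 1·0+3·3+4·0+2·8 = 25 | 5·5 = 25
Z: 1·4+3·2+4·0+2·0 = 10 | 5·2 = 10
X: 1·6+3·0+4·6+2·5 = 40 | 5·8 = 40
gcd(1,3,4,2,5) = 1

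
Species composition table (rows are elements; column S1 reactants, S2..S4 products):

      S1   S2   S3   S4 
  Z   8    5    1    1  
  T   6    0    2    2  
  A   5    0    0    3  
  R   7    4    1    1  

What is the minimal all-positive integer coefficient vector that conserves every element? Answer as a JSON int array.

Coefficients: [3, 3, 4, 5]

Z: 3·8 = 24 | 3·5+4·1+5·1 = 24
T: 3·6 = 18 | 3·0+4·2+5·2 = 18
A: 3·5 = 15 | 3·0+4·0+5·3 = 15
R: 3·7 = 21 | 3·4+4·1+5·1 = 21
gcd(3,3,4,5) = 1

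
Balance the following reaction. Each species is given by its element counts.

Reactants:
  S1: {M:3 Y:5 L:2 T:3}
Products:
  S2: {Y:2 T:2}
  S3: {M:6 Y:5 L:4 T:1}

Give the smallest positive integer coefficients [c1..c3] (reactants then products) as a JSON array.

Coefficients: [4, 5, 2]

M: 4·3 = 12 | 5·0+2·6 = 12
Y: 4·5 = 20 | 5·2+2·5 = 20
L: 4·2 = 8 | 5·0+2·4 = 8
T: 4·3 = 12 | 5·2+2·1 = 12
gcd(4,5,2) = 1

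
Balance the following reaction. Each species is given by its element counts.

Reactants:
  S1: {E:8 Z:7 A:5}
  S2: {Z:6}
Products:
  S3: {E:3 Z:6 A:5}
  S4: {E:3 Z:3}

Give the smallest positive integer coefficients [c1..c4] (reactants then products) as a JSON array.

E: 3·8+2·0 = 24 | 3·3+5·3 = 24
Z: 3·7+2·6 = 33 | 3·6+5·3 = 33
A: 3·5+2·0 = 15 | 3·5+5·0 = 15
gcd(3,2,3,5) = 1

Coefficients: [3, 2, 3, 5]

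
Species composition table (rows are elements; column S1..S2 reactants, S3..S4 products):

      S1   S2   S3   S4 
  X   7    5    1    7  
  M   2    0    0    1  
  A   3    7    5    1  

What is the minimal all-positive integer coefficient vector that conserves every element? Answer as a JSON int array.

Coefficients: [1, 2, 3, 2]

X: 1·7+2·5 = 17 | 3·1+2·7 = 17
M: 1·2+2·0 = 2 | 3·0+2·1 = 2
A: 1·3+2·7 = 17 | 3·5+2·1 = 17
gcd(1,2,3,2) = 1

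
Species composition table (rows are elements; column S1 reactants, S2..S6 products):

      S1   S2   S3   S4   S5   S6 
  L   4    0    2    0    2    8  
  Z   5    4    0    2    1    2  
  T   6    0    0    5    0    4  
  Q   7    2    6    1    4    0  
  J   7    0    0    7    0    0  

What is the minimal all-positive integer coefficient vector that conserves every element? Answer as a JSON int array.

L: 4·4 = 16 | 2·0+2·2+4·0+2·2+1·8 = 16
Z: 4·5 = 20 | 2·4+2·0+4·2+2·1+1·2 = 20
T: 4·6 = 24 | 2·0+2·0+4·5+2·0+1·4 = 24
Q: 4·7 = 28 | 2·2+2·6+4·1+2·4+1·0 = 28
J: 4·7 = 28 | 2·0+2·0+4·7+2·0+1·0 = 28
gcd(4,2,2,4,2,1) = 1

Coefficients: [4, 2, 2, 4, 2, 1]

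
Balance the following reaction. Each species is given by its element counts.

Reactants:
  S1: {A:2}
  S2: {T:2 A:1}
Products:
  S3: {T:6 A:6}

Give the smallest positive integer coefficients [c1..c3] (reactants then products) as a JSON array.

T: 3·0+6·2 = 12 | 2·6 = 12
A: 3·2+6·1 = 12 | 2·6 = 12
gcd(3,6,2) = 1

Coefficients: [3, 6, 2]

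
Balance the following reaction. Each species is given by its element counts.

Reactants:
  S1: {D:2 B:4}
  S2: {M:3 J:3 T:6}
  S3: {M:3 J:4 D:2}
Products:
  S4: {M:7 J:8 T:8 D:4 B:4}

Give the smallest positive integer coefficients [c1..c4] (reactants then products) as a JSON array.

M: 3·0+4·3+3·3 = 21 | 3·7 = 21
J: 3·0+4·3+3·4 = 24 | 3·8 = 24
T: 3·0+4·6+3·0 = 24 | 3·8 = 24
D: 3·2+4·0+3·2 = 12 | 3·4 = 12
B: 3·4+4·0+3·0 = 12 | 3·4 = 12
gcd(3,4,3,3) = 1

Coefficients: [3, 4, 3, 3]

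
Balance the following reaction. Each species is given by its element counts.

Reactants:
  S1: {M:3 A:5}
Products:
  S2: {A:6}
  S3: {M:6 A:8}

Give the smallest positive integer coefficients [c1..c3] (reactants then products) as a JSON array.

M: 6·3 = 18 | 1·0+3·6 = 18
A: 6·5 = 30 | 1·6+3·8 = 30
gcd(6,1,3) = 1

Coefficients: [6, 1, 3]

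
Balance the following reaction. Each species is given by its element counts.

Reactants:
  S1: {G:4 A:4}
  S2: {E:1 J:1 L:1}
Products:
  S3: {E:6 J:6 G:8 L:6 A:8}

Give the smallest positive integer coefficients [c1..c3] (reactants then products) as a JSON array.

Coefficients: [2, 6, 1]

E: 2·0+6·1 = 6 | 1·6 = 6
J: 2·0+6·1 = 6 | 1·6 = 6
G: 2·4+6·0 = 8 | 1·8 = 8
L: 2·0+6·1 = 6 | 1·6 = 6
A: 2·4+6·0 = 8 | 1·8 = 8
gcd(2,6,1) = 1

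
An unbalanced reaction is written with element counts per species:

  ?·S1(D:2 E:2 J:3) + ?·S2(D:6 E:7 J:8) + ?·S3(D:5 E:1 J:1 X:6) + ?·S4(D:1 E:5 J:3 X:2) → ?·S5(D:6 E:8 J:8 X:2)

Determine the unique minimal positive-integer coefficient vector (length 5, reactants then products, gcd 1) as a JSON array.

Coefficients: [2, 4, 1, 3, 6]

D: 2·2+4·6+1·5+3·1 = 36 | 6·6 = 36
E: 2·2+4·7+1·1+3·5 = 48 | 6·8 = 48
J: 2·3+4·8+1·1+3·3 = 48 | 6·8 = 48
X: 2·0+4·0+1·6+3·2 = 12 | 6·2 = 12
gcd(2,4,1,3,6) = 1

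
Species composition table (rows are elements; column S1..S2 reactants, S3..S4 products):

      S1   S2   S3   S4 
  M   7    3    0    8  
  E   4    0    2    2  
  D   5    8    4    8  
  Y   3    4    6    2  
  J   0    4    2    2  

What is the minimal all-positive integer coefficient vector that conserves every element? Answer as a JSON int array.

M: 4·7+4·3 = 40 | 3·0+5·8 = 40
E: 4·4+4·0 = 16 | 3·2+5·2 = 16
D: 4·5+4·8 = 52 | 3·4+5·8 = 52
Y: 4·3+4·4 = 28 | 3·6+5·2 = 28
J: 4·0+4·4 = 16 | 3·2+5·2 = 16
gcd(4,4,3,5) = 1

Coefficients: [4, 4, 3, 5]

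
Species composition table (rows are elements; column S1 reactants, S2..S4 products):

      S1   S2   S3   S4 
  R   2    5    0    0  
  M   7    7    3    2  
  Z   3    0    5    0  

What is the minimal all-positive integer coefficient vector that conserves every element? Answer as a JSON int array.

R: 5·2 = 10 | 2·5+3·0+6·0 = 10
M: 5·7 = 35 | 2·7+3·3+6·2 = 35
Z: 5·3 = 15 | 2·0+3·5+6·0 = 15
gcd(5,2,3,6) = 1

Coefficients: [5, 2, 3, 6]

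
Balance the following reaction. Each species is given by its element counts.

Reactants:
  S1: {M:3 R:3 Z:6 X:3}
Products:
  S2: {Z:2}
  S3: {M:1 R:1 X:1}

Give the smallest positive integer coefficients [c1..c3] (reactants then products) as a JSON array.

M: 1·3 = 3 | 3·0+3·1 = 3
R: 1·3 = 3 | 3·0+3·1 = 3
Z: 1·6 = 6 | 3·2+3·0 = 6
X: 1·3 = 3 | 3·0+3·1 = 3
gcd(1,3,3) = 1

Coefficients: [1, 3, 3]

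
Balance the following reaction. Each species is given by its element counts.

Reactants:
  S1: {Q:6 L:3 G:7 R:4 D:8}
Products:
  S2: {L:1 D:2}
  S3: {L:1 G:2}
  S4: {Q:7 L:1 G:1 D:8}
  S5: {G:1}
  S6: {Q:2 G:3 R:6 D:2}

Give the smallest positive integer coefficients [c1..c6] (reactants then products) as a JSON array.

Q: 3·6 = 18 | 2·0+5·0+2·7+3·0+2·2 = 18
L: 3·3 = 9 | 2·1+5·1+2·1+3·0+2·0 = 9
G: 3·7 = 21 | 2·0+5·2+2·1+3·1+2·3 = 21
R: 3·4 = 12 | 2·0+5·0+2·0+3·0+2·6 = 12
D: 3·8 = 24 | 2·2+5·0+2·8+3·0+2·2 = 24
gcd(3,2,5,2,3,2) = 1

Coefficients: [3, 2, 5, 2, 3, 2]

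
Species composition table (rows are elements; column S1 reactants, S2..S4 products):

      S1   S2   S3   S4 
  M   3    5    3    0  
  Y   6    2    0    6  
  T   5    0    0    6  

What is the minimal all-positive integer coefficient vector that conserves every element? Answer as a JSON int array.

Coefficients: [6, 3, 1, 5]

M: 6·3 = 18 | 3·5+1·3+5·0 = 18
Y: 6·6 = 36 | 3·2+1·0+5·6 = 36
T: 6·5 = 30 | 3·0+1·0+5·6 = 30
gcd(6,3,1,5) = 1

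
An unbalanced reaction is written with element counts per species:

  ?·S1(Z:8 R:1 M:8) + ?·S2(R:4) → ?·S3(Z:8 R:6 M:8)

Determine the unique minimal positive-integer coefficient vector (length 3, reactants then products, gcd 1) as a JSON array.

Coefficients: [4, 5, 4]

Z: 4·8+5·0 = 32 | 4·8 = 32
R: 4·1+5·4 = 24 | 4·6 = 24
M: 4·8+5·0 = 32 | 4·8 = 32
gcd(4,5,4) = 1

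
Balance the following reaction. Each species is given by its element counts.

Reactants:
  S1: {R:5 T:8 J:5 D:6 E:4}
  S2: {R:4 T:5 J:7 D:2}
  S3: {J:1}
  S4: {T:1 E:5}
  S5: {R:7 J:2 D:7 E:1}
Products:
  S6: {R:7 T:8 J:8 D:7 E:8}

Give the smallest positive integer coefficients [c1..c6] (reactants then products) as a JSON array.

R: 2·5+1·4+5·0+3·0+1·7 = 21 | 3·7 = 21
T: 2·8+1·5+5·0+3·1+1·0 = 24 | 3·8 = 24
J: 2·5+1·7+5·1+3·0+1·2 = 24 | 3·8 = 24
D: 2·6+1·2+5·0+3·0+1·7 = 21 | 3·7 = 21
E: 2·4+1·0+5·0+3·5+1·1 = 24 | 3·8 = 24
gcd(2,1,5,3,1,3) = 1

Coefficients: [2, 1, 5, 3, 1, 3]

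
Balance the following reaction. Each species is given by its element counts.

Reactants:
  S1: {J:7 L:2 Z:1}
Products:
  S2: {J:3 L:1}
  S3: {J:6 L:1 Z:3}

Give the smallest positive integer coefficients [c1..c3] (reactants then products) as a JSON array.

Coefficients: [3, 5, 1]

J: 3·7 = 21 | 5·3+1·6 = 21
L: 3·2 = 6 | 5·1+1·1 = 6
Z: 3·1 = 3 | 5·0+1·3 = 3
gcd(3,5,1) = 1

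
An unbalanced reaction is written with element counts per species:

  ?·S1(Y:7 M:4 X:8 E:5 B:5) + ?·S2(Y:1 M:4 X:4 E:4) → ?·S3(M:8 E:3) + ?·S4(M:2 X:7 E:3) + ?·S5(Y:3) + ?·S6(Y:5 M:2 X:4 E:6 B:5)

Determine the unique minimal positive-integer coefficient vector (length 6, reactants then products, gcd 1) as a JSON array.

Coefficients: [2, 5, 2, 4, 3, 2]

Y: 2·7+5·1 = 19 | 2·0+4·0+3·3+2·5 = 19
M: 2·4+5·4 = 28 | 2·8+4·2+3·0+2·2 = 28
X: 2·8+5·4 = 36 | 2·0+4·7+3·0+2·4 = 36
E: 2·5+5·4 = 30 | 2·3+4·3+3·0+2·6 = 30
B: 2·5+5·0 = 10 | 2·0+4·0+3·0+2·5 = 10
gcd(2,5,2,4,3,2) = 1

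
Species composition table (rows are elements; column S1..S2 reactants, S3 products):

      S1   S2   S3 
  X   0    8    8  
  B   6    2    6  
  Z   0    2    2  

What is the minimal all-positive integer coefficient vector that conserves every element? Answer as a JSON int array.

X: 2·0+3·8 = 24 | 3·8 = 24
B: 2·6+3·2 = 18 | 3·6 = 18
Z: 2·0+3·2 = 6 | 3·2 = 6
gcd(2,3,3) = 1

Coefficients: [2, 3, 3]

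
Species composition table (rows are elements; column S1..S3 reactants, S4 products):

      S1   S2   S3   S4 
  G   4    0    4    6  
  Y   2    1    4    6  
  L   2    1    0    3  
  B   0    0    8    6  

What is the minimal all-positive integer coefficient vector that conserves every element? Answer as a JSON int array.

G: 3·4+6·0+3·4 = 24 | 4·6 = 24
Y: 3·2+6·1+3·4 = 24 | 4·6 = 24
L: 3·2+6·1+3·0 = 12 | 4·3 = 12
B: 3·0+6·0+3·8 = 24 | 4·6 = 24
gcd(3,6,3,4) = 1

Coefficients: [3, 6, 3, 4]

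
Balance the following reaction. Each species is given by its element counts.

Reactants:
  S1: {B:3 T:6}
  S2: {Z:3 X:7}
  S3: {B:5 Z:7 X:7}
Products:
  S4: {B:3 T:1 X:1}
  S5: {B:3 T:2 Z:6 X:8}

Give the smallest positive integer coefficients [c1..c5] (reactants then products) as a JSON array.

B: 2·3+3·0+3·5 = 21 | 2·3+5·3 = 21
T: 2·6+3·0+3·0 = 12 | 2·1+5·2 = 12
Z: 2·0+3·3+3·7 = 30 | 2·0+5·6 = 30
X: 2·0+3·7+3·7 = 42 | 2·1+5·8 = 42
gcd(2,3,3,2,5) = 1

Coefficients: [2, 3, 3, 2, 5]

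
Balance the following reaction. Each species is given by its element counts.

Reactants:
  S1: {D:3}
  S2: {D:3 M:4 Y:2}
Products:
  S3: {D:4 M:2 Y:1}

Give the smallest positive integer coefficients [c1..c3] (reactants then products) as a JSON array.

Coefficients: [5, 3, 6]

D: 5·3+3·3 = 24 | 6·4 = 24
M: 5·0+3·4 = 12 | 6·2 = 12
Y: 5·0+3·2 = 6 | 6·1 = 6
gcd(5,3,6) = 1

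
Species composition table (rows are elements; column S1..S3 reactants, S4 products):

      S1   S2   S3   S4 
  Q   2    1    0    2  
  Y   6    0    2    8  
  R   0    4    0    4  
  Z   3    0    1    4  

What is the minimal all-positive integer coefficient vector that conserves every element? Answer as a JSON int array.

Q: 1·2+2·1+5·0 = 4 | 2·2 = 4
Y: 1·6+2·0+5·2 = 16 | 2·8 = 16
R: 1·0+2·4+5·0 = 8 | 2·4 = 8
Z: 1·3+2·0+5·1 = 8 | 2·4 = 8
gcd(1,2,5,2) = 1

Coefficients: [1, 2, 5, 2]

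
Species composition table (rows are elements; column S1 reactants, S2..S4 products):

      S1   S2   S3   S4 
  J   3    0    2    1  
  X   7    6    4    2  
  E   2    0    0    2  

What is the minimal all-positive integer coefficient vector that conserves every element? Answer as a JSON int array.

Coefficients: [6, 1, 6, 6]

J: 6·3 = 18 | 1·0+6·2+6·1 = 18
X: 6·7 = 42 | 1·6+6·4+6·2 = 42
E: 6·2 = 12 | 1·0+6·0+6·2 = 12
gcd(6,1,6,6) = 1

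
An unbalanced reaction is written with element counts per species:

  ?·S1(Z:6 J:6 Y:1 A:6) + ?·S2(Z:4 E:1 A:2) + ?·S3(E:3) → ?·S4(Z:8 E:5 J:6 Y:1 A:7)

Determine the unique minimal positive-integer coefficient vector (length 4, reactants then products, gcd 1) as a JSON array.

Z: 2·6+1·4+3·0 = 16 | 2·8 = 16
E: 2·0+1·1+3·3 = 10 | 2·5 = 10
J: 2·6+1·0+3·0 = 12 | 2·6 = 12
Y: 2·1+1·0+3·0 = 2 | 2·1 = 2
A: 2·6+1·2+3·0 = 14 | 2·7 = 14
gcd(2,1,3,2) = 1

Coefficients: [2, 1, 3, 2]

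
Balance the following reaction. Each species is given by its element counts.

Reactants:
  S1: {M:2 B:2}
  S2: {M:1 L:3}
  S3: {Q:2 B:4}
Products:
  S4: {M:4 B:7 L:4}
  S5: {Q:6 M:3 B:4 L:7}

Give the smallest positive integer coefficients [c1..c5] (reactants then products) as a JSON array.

Coefficients: [3, 5, 3, 2, 1]

Q: 3·0+5·0+3·2 = 6 | 2·0+1·6 = 6
M: 3·2+5·1+3·0 = 11 | 2·4+1·3 = 11
B: 3·2+5·0+3·4 = 18 | 2·7+1·4 = 18
L: 3·0+5·3+3·0 = 15 | 2·4+1·7 = 15
gcd(3,5,3,2,1) = 1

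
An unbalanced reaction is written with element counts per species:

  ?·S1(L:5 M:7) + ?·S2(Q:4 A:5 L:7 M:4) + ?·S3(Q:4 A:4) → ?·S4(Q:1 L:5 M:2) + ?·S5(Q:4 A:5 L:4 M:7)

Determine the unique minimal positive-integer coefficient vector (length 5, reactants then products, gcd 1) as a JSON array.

Coefficients: [6, 2, 5, 4, 6]

Q: 6·0+2·4+5·4 = 28 | 4·1+6·4 = 28
A: 6·0+2·5+5·4 = 30 | 4·0+6·5 = 30
L: 6·5+2·7+5·0 = 44 | 4·5+6·4 = 44
M: 6·7+2·4+5·0 = 50 | 4·2+6·7 = 50
gcd(6,2,5,4,6) = 1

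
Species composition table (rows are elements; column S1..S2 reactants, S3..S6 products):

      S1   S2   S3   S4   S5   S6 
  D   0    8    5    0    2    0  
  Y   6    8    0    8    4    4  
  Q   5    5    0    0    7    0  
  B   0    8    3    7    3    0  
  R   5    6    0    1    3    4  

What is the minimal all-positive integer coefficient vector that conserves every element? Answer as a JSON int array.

D: 2·0+5·8 = 40 | 6·5+1·0+5·2+6·0 = 40
Y: 2·6+5·8 = 52 | 6·0+1·8+5·4+6·4 = 52
Q: 2·5+5·5 = 35 | 6·0+1·0+5·7+6·0 = 35
B: 2·0+5·8 = 40 | 6·3+1·7+5·3+6·0 = 40
R: 2·5+5·6 = 40 | 6·0+1·1+5·3+6·4 = 40
gcd(2,5,6,1,5,6) = 1

Coefficients: [2, 5, 6, 1, 5, 6]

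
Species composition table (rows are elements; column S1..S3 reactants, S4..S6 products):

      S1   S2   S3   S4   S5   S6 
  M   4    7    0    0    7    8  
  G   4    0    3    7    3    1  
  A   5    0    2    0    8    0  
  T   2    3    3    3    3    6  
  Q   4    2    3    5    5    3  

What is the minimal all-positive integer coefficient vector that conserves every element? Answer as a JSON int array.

Coefficients: [6, 5, 5, 3, 5, 3]

M: 6·4+5·7+5·0 = 59 | 3·0+5·7+3·8 = 59
G: 6·4+5·0+5·3 = 39 | 3·7+5·3+3·1 = 39
A: 6·5+5·0+5·2 = 40 | 3·0+5·8+3·0 = 40
T: 6·2+5·3+5·3 = 42 | 3·3+5·3+3·6 = 42
Q: 6·4+5·2+5·3 = 49 | 3·5+5·5+3·3 = 49
gcd(6,5,5,3,5,3) = 1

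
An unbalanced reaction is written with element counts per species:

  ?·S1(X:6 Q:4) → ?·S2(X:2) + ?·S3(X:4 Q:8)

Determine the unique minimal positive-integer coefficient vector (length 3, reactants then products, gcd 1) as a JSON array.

X: 2·6 = 12 | 4·2+1·4 = 12
Q: 2·4 = 8 | 4·0+1·8 = 8
gcd(2,4,1) = 1

Coefficients: [2, 4, 1]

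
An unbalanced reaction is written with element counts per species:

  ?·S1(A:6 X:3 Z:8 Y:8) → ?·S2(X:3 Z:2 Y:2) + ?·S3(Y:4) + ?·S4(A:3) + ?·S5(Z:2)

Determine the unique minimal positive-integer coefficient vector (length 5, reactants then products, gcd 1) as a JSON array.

Coefficients: [2, 2, 3, 4, 6]

A: 2·6 = 12 | 2·0+3·0+4·3+6·0 = 12
X: 2·3 = 6 | 2·3+3·0+4·0+6·0 = 6
Z: 2·8 = 16 | 2·2+3·0+4·0+6·2 = 16
Y: 2·8 = 16 | 2·2+3·4+4·0+6·0 = 16
gcd(2,2,3,4,6) = 1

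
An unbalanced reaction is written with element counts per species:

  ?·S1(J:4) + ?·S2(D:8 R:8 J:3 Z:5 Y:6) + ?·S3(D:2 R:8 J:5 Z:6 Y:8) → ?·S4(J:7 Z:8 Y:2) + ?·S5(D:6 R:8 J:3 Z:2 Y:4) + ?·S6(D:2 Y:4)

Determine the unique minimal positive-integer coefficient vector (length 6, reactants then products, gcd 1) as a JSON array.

D: 3·0+4·8+1·2 = 34 | 2·0+5·6+2·2 = 34
R: 3·0+4·8+1·8 = 40 | 2·0+5·8+2·0 = 40
J: 3·4+4·3+1·5 = 29 | 2·7+5·3+2·0 = 29
Z: 3·0+4·5+1·6 = 26 | 2·8+5·2+2·0 = 26
Y: 3·0+4·6+1·8 = 32 | 2·2+5·4+2·4 = 32
gcd(3,4,1,2,5,2) = 1

Coefficients: [3, 4, 1, 2, 5, 2]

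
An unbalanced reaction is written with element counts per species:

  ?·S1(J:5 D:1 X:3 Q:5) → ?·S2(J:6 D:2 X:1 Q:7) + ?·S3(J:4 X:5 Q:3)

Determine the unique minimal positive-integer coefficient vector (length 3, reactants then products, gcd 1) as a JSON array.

J: 2·5 = 10 | 1·6+1·4 = 10
D: 2·1 = 2 | 1·2+1·0 = 2
X: 2·3 = 6 | 1·1+1·5 = 6
Q: 2·5 = 10 | 1·7+1·3 = 10
gcd(2,1,1) = 1

Coefficients: [2, 1, 1]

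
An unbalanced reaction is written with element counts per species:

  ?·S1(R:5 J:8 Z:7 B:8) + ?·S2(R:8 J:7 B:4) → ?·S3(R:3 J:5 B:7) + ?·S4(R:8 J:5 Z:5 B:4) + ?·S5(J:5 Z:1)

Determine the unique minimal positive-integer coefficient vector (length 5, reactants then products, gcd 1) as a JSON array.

R: 4·5+4·8 = 52 | 4·3+5·8+3·0 = 52
J: 4·8+4·7 = 60 | 4·5+5·5+3·5 = 60
Z: 4·7+4·0 = 28 | 4·0+5·5+3·1 = 28
B: 4·8+4·4 = 48 | 4·7+5·4+3·0 = 48
gcd(4,4,4,5,3) = 1

Coefficients: [4, 4, 4, 5, 3]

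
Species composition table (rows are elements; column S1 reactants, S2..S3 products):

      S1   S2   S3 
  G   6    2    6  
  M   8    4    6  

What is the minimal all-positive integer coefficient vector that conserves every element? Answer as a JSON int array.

G: 3·6 = 18 | 3·2+2·6 = 18
M: 3·8 = 24 | 3·4+2·6 = 24
gcd(3,3,2) = 1

Coefficients: [3, 3, 2]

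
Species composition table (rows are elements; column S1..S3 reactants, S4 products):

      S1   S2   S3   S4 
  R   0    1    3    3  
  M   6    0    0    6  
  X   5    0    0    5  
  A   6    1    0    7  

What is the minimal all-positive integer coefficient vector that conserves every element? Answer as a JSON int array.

R: 3·0+3·1+2·3 = 9 | 3·3 = 9
M: 3·6+3·0+2·0 = 18 | 3·6 = 18
X: 3·5+3·0+2·0 = 15 | 3·5 = 15
A: 3·6+3·1+2·0 = 21 | 3·7 = 21
gcd(3,3,2,3) = 1

Coefficients: [3, 3, 2, 3]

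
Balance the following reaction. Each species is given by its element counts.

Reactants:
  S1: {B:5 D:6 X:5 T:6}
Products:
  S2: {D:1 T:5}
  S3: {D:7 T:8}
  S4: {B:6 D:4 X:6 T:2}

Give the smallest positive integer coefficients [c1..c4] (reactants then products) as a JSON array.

B: 6·5 = 30 | 2·0+2·0+5·6 = 30
D: 6·6 = 36 | 2·1+2·7+5·4 = 36
X: 6·5 = 30 | 2·0+2·0+5·6 = 30
T: 6·6 = 36 | 2·5+2·8+5·2 = 36
gcd(6,2,2,5) = 1

Coefficients: [6, 2, 2, 5]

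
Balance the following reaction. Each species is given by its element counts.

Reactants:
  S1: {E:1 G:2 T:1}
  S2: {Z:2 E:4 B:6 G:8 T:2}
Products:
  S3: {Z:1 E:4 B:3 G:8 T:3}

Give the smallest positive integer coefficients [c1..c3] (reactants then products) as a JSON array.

Coefficients: [4, 1, 2]

Z: 4·0+1·2 = 2 | 2·1 = 2
E: 4·1+1·4 = 8 | 2·4 = 8
B: 4·0+1·6 = 6 | 2·3 = 6
G: 4·2+1·8 = 16 | 2·8 = 16
T: 4·1+1·2 = 6 | 2·3 = 6
gcd(4,1,2) = 1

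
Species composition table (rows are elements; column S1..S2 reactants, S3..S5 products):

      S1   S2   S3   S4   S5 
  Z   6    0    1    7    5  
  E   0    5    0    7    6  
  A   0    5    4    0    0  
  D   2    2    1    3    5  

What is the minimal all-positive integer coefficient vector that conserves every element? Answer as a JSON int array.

Z: 4·6+4·0 = 24 | 5·1+2·7+1·5 = 24
E: 4·0+4·5 = 20 | 5·0+2·7+1·6 = 20
A: 4·0+4·5 = 20 | 5·4+2·0+1·0 = 20
D: 4·2+4·2 = 16 | 5·1+2·3+1·5 = 16
gcd(4,4,5,2,1) = 1

Coefficients: [4, 4, 5, 2, 1]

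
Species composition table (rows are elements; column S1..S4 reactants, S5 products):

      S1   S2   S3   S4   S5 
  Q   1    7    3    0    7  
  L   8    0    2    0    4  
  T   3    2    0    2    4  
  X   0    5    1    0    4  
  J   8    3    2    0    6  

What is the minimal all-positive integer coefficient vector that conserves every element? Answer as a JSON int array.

Coefficients: [2, 4, 4, 5, 6]

Q: 2·1+4·7+4·3+5·0 = 42 | 6·7 = 42
L: 2·8+4·0+4·2+5·0 = 24 | 6·4 = 24
T: 2·3+4·2+4·0+5·2 = 24 | 6·4 = 24
X: 2·0+4·5+4·1+5·0 = 24 | 6·4 = 24
J: 2·8+4·3+4·2+5·0 = 36 | 6·6 = 36
gcd(2,4,4,5,6) = 1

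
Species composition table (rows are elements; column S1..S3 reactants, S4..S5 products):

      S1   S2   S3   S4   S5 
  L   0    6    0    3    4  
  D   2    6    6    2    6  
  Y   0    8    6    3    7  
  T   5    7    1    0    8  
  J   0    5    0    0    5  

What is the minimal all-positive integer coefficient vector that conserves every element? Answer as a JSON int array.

L: 1·0+6·6+1·0 = 36 | 4·3+6·4 = 36
D: 1·2+6·6+1·6 = 44 | 4·2+6·6 = 44
Y: 1·0+6·8+1·6 = 54 | 4·3+6·7 = 54
T: 1·5+6·7+1·1 = 48 | 4·0+6·8 = 48
J: 1·0+6·5+1·0 = 30 | 4·0+6·5 = 30
gcd(1,6,1,4,6) = 1

Coefficients: [1, 6, 1, 4, 6]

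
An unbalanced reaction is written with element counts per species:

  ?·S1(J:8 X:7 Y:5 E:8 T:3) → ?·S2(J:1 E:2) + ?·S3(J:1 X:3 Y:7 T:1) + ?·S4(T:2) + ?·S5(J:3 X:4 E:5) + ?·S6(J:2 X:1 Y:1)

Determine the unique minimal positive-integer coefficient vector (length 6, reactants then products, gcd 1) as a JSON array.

J: 4·8 = 32 | 6·1+2·1+5·0+4·3+6·2 = 32
X: 4·7 = 28 | 6·0+2·3+5·0+4·4+6·1 = 28
Y: 4·5 = 20 | 6·0+2·7+5·0+4·0+6·1 = 20
E: 4·8 = 32 | 6·2+2·0+5·0+4·5+6·0 = 32
T: 4·3 = 12 | 6·0+2·1+5·2+4·0+6·0 = 12
gcd(4,6,2,5,4,6) = 1

Coefficients: [4, 6, 2, 5, 4, 6]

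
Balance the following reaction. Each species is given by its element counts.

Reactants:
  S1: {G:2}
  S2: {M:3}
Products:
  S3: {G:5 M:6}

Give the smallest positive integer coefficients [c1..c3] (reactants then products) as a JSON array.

G: 5·2+4·0 = 10 | 2·5 = 10
M: 5·0+4·3 = 12 | 2·6 = 12
gcd(5,4,2) = 1

Coefficients: [5, 4, 2]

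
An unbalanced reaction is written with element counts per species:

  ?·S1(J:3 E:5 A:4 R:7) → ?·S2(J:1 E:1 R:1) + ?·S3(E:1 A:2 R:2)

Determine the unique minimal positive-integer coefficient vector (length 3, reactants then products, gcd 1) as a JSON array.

J: 1·3 = 3 | 3·1+2·0 = 3
E: 1·5 = 5 | 3·1+2·1 = 5
A: 1·4 = 4 | 3·0+2·2 = 4
R: 1·7 = 7 | 3·1+2·2 = 7
gcd(1,3,2) = 1

Coefficients: [1, 3, 2]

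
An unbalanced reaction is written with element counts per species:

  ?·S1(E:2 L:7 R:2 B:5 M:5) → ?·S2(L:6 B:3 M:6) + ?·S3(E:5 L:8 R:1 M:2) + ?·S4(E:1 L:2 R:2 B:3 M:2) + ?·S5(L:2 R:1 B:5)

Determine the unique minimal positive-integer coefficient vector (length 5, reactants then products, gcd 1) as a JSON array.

Coefficients: [4, 2, 1, 3, 1]

E: 4·2 = 8 | 2·0+1·5+3·1+1·0 = 8
L: 4·7 = 28 | 2·6+1·8+3·2+1·2 = 28
R: 4·2 = 8 | 2·0+1·1+3·2+1·1 = 8
B: 4·5 = 20 | 2·3+1·0+3·3+1·5 = 20
M: 4·5 = 20 | 2·6+1·2+3·2+1·0 = 20
gcd(4,2,1,3,1) = 1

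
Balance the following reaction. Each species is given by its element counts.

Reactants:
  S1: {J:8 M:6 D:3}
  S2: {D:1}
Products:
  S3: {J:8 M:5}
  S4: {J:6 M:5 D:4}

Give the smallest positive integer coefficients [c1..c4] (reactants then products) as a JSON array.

J: 5·8+1·0 = 40 | 2·8+4·6 = 40
M: 5·6+1·0 = 30 | 2·5+4·5 = 30
D: 5·3+1·1 = 16 | 2·0+4·4 = 16
gcd(5,1,2,4) = 1

Coefficients: [5, 1, 2, 4]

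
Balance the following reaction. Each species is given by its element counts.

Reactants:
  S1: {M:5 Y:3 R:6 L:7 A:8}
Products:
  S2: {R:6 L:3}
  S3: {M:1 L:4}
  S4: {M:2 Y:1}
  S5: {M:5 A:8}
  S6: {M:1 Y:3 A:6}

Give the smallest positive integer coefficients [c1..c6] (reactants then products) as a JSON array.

Coefficients: [5, 5, 5, 3, 2, 4]

M: 5·5 = 25 | 5·0+5·1+3·2+2·5+4·1 = 25
Y: 5·3 = 15 | 5·0+5·0+3·1+2·0+4·3 = 15
R: 5·6 = 30 | 5·6+5·0+3·0+2·0+4·0 = 30
L: 5·7 = 35 | 5·3+5·4+3·0+2·0+4·0 = 35
A: 5·8 = 40 | 5·0+5·0+3·0+2·8+4·6 = 40
gcd(5,5,5,3,2,4) = 1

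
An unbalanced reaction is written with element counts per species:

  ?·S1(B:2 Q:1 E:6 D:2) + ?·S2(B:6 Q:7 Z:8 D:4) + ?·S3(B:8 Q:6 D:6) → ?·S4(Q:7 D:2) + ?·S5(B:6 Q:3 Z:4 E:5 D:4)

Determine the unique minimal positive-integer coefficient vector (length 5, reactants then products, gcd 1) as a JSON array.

Coefficients: [5, 3, 1, 2, 6]

B: 5·2+3·6+1·8 = 36 | 2·0+6·6 = 36
Q: 5·1+3·7+1·6 = 32 | 2·7+6·3 = 32
Z: 5·0+3·8+1·0 = 24 | 2·0+6·4 = 24
E: 5·6+3·0+1·0 = 30 | 2·0+6·5 = 30
D: 5·2+3·4+1·6 = 28 | 2·2+6·4 = 28
gcd(5,3,1,2,6) = 1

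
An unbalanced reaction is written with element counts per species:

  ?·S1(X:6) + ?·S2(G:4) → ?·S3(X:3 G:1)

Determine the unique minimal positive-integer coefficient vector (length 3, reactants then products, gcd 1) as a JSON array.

Coefficients: [2, 1, 4]

X: 2·6+1·0 = 12 | 4·3 = 12
G: 2·0+1·4 = 4 | 4·1 = 4
gcd(2,1,4) = 1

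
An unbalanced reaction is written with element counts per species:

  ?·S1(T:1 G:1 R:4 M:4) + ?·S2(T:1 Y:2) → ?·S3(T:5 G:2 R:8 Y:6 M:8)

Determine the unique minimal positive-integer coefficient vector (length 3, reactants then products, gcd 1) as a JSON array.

Coefficients: [2, 3, 1]

T: 2·1+3·1 = 5 | 1·5 = 5
G: 2·1+3·0 = 2 | 1·2 = 2
R: 2·4+3·0 = 8 | 1·8 = 8
Y: 2·0+3·2 = 6 | 1·6 = 6
M: 2·4+3·0 = 8 | 1·8 = 8
gcd(2,3,1) = 1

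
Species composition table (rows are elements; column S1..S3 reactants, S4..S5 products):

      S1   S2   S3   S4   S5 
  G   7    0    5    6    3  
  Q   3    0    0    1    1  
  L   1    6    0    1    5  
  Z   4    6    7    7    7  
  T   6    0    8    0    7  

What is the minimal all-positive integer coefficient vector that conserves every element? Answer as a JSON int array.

Coefficients: [3, 5, 3, 3, 6]

G: 3·7+5·0+3·5 = 36 | 3·6+6·3 = 36
Q: 3·3+5·0+3·0 = 9 | 3·1+6·1 = 9
L: 3·1+5·6+3·0 = 33 | 3·1+6·5 = 33
Z: 3·4+5·6+3·7 = 63 | 3·7+6·7 = 63
T: 3·6+5·0+3·8 = 42 | 3·0+6·7 = 42
gcd(3,5,3,3,6) = 1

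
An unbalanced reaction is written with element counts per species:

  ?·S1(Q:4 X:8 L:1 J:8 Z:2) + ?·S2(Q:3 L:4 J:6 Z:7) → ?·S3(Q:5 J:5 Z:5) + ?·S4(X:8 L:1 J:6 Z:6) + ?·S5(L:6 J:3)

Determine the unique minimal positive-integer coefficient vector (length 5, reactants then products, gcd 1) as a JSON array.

Coefficients: [3, 6, 6, 3, 4]

Q: 3·4+6·3 = 30 | 6·5+3·0+4·0 = 30
X: 3·8+6·0 = 24 | 6·0+3·8+4·0 = 24
L: 3·1+6·4 = 27 | 6·0+3·1+4·6 = 27
J: 3·8+6·6 = 60 | 6·5+3·6+4·3 = 60
Z: 3·2+6·7 = 48 | 6·5+3·6+4·0 = 48
gcd(3,6,6,3,4) = 1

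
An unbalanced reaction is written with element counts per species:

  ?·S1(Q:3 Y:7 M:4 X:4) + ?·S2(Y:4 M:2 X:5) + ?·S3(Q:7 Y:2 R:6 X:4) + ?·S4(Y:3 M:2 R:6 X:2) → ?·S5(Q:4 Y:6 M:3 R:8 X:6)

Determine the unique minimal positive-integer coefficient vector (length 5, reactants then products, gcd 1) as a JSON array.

Q: 1·3+2·0+3·7+5·0 = 24 | 6·4 = 24
Y: 1·7+2·4+3·2+5·3 = 36 | 6·6 = 36
M: 1·4+2·2+3·0+5·2 = 18 | 6·3 = 18
R: 1·0+2·0+3·6+5·6 = 48 | 6·8 = 48
X: 1·4+2·5+3·4+5·2 = 36 | 6·6 = 36
gcd(1,2,3,5,6) = 1

Coefficients: [1, 2, 3, 5, 6]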